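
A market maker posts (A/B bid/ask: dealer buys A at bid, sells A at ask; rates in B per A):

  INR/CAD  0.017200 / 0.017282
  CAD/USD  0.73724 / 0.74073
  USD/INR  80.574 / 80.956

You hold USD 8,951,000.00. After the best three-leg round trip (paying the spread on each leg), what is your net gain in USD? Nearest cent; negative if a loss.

Net profit: USD 194,423.45

Best loop USD → INR → CAD → USD:
USD 8,951,000.00 × 80.574 (sell USD at bid) = INR 721,217,874.00
INR 721,217,874.00 × 0.017200 (sell INR at bid) = CAD 12,404,947.43
CAD 12,404,947.43 × 0.73724 (sell CAD at bid) = USD 9,145,423.45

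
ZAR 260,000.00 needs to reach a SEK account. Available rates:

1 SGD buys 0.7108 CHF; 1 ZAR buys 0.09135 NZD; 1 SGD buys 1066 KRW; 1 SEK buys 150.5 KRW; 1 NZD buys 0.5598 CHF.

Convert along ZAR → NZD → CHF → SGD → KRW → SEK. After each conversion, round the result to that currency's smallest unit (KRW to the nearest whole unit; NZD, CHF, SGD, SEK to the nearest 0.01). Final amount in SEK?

SEK 132,491.55

ZAR 260,000.00 × 0.09135 = NZD 23,751.00
NZD 23,751.00 × 0.5598 = CHF 13,295.81
CHF 13,295.81 ÷ 0.7108 = SGD 18,705.42
SGD 18,705.42 × 1066 = KRW 19,939,978
KRW 19,939,978 ÷ 150.5 = SEK 132,491.55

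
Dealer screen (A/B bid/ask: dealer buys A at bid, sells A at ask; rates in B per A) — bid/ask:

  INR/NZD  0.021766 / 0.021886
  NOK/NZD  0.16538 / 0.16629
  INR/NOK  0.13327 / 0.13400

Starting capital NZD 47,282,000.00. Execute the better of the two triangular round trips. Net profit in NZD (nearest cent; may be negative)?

Net profit: NZD 333,114.07

Best loop NZD → INR → NOK → NZD:
NZD 47,282,000.00 ÷ 0.021886 (buy INR at ask) = INR 2,160,376,496.39
INR 2,160,376,496.39 × 0.13327 (sell INR at bid) = NOK 287,913,375.67
NOK 287,913,375.67 × 0.16538 (sell NOK at bid) = NZD 47,615,114.07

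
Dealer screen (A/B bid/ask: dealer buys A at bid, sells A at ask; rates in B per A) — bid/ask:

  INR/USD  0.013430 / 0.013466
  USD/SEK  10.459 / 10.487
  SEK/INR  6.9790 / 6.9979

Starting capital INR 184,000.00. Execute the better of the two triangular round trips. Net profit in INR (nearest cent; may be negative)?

Best loop INR → SEK → USD → INR:
INR 184,000.00 ÷ 6.9979 (buy SEK at ask) = SEK 26,293.60
SEK 26,293.60 ÷ 10.487 (buy USD at ask) = USD 2,507.26
USD 2,507.26 ÷ 0.013466 (buy INR at ask) = INR 186,191.66

Net profit: INR 2,191.66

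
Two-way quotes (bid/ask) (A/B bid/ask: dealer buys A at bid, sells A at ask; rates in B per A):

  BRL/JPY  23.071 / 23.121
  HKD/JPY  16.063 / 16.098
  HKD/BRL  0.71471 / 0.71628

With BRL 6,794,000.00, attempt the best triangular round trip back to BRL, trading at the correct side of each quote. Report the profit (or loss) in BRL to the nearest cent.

Best loop BRL → JPY → HKD → BRL:
BRL 6,794,000.00 × 23.071 (sell BRL at bid) = JPY 156,744,374
JPY 156,744,374 ÷ 16.098 (buy HKD at ask) = HKD 9,736,884.95
HKD 9,736,884.95 × 0.71471 (sell HKD at bid) = BRL 6,959,049.05

Net profit: BRL 165,049.05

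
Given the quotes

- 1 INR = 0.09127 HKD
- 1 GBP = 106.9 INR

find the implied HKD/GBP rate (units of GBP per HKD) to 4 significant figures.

1 HKD ÷ 0.09127 = 10.9565 INR
10.9565 INR ÷ 106.9 = 0.102493 GBP

HKD/GBP = 0.1025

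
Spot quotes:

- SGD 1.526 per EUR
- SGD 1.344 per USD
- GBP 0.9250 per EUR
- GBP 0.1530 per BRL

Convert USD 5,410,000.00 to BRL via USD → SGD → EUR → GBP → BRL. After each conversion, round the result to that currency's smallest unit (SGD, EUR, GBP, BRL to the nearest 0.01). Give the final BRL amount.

USD 5,410,000.00 × 1.344 = SGD 7,271,040.00
SGD 7,271,040.00 ÷ 1.526 = EUR 4,764,770.64
EUR 4,764,770.64 × 0.9250 = GBP 4,407,412.84
GBP 4,407,412.84 ÷ 0.1530 = BRL 28,806,619.87

BRL 28,806,619.87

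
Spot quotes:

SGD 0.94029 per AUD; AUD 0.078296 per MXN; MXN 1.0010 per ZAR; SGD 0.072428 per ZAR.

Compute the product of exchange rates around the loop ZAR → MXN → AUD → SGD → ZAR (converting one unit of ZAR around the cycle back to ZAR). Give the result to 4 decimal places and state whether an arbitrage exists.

Around ZAR → MXN → AUD → SGD → ZAR: 1 × 1.0010 × 0.078296 × 0.94029 ÷ 0.072428 = 1.017487
Product > 1; profitable direction is ZAR → MXN → AUD → SGD → ZAR.

1.0175 (arbitrage exists)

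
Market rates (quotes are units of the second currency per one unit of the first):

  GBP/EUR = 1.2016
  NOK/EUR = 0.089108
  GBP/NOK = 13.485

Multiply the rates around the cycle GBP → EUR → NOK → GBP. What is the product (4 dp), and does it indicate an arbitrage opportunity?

Around GBP → EUR → NOK → GBP: 1 × 1.2016 ÷ 0.089108 ÷ 13.485 = 0.999982
Product ≈ 1 (deviation 0.002%, within rounding noise).

1.0000 (no arbitrage)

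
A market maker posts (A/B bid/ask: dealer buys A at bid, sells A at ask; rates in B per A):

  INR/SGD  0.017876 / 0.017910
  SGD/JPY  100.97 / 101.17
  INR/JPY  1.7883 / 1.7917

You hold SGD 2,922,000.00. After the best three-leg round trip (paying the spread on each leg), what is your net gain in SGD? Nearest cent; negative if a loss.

Net profit: SGD 21,592.04

Best loop SGD → JPY → INR → SGD:
SGD 2,922,000.00 × 100.97 (sell SGD at bid) = JPY 295,034,340
JPY 295,034,340 ÷ 1.7917 (buy INR at ask) = INR 164,667,265.73
INR 164,667,265.73 × 0.017876 (sell INR at bid) = SGD 2,943,592.04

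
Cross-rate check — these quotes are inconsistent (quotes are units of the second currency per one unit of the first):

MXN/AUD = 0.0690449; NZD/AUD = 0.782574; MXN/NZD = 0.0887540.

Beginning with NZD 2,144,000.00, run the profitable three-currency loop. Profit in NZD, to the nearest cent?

Profit: NZD 12,783.37

Profitable loop is NZD → AUD → MXN → NZD:
NZD 2,144,000.00 × 0.782574 = AUD 1,677,838.66
AUD 1,677,838.66 ÷ 0.0690449 = MXN 24,300,689.20
MXN 24,300,689.20 × 0.0887540 = NZD 2,156,783.37
Profit = NZD 2,156,783.37 − NZD 2,144,000.00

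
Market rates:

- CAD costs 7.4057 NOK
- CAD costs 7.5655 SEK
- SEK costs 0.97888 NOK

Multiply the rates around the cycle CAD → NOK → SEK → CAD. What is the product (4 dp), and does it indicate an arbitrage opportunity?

1.0000 (no arbitrage)

Around CAD → NOK → SEK → CAD: 1 × 7.4057 ÷ 0.97888 ÷ 7.5655 = 0.999998
Product ≈ 1 (deviation 0.000%, within rounding noise).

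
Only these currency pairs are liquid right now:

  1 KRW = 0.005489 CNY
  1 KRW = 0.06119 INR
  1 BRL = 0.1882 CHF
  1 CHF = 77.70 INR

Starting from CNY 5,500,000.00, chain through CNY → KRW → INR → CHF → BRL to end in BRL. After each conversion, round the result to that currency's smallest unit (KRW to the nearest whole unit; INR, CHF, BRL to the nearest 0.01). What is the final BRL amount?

BRL 4,192,849.52

CNY 5,500,000.00 ÷ 0.005489 = KRW 1,002,004,008
KRW 1,002,004,008 × 0.06119 = INR 61,312,625.25
INR 61,312,625.25 ÷ 77.70 = CHF 789,094.28
CHF 789,094.28 ÷ 0.1882 = BRL 4,192,849.52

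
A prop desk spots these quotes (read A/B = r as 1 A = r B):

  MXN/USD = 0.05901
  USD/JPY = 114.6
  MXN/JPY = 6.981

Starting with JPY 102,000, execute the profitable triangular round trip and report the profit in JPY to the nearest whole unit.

Profitable loop is JPY → USD → MXN → JPY:
JPY 102,000 ÷ 114.6 = USD 890.05
USD 890.05 ÷ 0.05901 = MXN 15,083.08
MXN 15,083.08 × 6.981 = JPY 105,295
Profit = JPY 105,295 − JPY 102,000

Profit: JPY 3,295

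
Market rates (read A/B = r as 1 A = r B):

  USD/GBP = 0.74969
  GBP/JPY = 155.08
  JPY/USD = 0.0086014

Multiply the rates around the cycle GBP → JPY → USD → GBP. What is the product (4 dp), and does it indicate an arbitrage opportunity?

1.0000 (no arbitrage)

Around GBP → JPY → USD → GBP: 1 × 155.08 × 0.0086014 × 0.74969 = 1.000015
Product ≈ 1 (deviation 0.002%, within rounding noise).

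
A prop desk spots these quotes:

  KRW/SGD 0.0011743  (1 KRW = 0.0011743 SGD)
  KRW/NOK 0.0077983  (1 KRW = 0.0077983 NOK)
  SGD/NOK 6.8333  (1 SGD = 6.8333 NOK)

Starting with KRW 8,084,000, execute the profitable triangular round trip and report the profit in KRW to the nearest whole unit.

Profitable loop is KRW → SGD → NOK → KRW:
KRW 8,084,000 × 0.0011743 = SGD 9,493.04
SGD 9,493.04 × 6.8333 = NOK 64,868.80
NOK 64,868.80 ÷ 0.0077983 = KRW 8,318,326
Profit = KRW 8,318,326 − KRW 8,084,000

Profit: KRW 234,326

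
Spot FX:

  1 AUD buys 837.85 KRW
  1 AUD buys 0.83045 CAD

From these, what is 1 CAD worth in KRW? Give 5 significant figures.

1 CAD ÷ 0.83045 = 1.20417 AUD
1.20417 AUD × 837.85 = 1008.91 KRW

CAD/KRW = 1008.9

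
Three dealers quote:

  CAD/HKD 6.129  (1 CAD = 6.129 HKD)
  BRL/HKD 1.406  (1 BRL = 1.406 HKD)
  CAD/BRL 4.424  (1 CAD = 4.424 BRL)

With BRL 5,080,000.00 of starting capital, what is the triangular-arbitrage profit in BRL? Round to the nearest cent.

Profit: BRL 75,544.38

Profitable loop is BRL → HKD → CAD → BRL:
BRL 5,080,000.00 × 1.406 = HKD 7,142,480.00
HKD 7,142,480.00 ÷ 6.129 = CAD 1,165,358.13
CAD 1,165,358.13 × 4.424 = BRL 5,155,544.38
Profit = BRL 5,155,544.38 − BRL 5,080,000.00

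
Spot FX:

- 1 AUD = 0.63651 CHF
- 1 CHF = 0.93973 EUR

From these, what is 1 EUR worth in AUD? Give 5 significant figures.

1 EUR ÷ 0.93973 = 1.06414 CHF
1.06414 CHF ÷ 0.63651 = 1.67183 AUD

EUR/AUD = 1.6718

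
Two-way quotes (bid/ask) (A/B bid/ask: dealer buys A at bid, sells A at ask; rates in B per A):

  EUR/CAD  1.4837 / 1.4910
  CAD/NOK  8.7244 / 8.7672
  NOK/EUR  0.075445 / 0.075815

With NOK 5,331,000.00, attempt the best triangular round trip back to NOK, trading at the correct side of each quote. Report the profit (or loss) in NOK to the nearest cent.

Net profit: NOK 48,166.48

Best loop NOK → CAD → EUR → NOK:
NOK 5,331,000.00 ÷ 8.7672 (buy CAD at ask) = CAD 608,061.87
CAD 608,061.87 ÷ 1.4910 (buy EUR at ask) = EUR 407,821.51
EUR 407,821.51 ÷ 0.075815 (buy NOK at ask) = NOK 5,379,166.48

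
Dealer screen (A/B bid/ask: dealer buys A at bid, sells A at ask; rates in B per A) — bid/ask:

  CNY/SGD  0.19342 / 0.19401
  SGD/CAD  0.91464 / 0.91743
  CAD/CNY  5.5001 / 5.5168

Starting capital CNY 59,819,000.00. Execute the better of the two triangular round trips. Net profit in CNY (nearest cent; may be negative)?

Best loop CNY → CAD → SGD → CNY:
CNY 59,819,000.00 ÷ 5.5168 (buy CAD at ask) = CAD 10,843,061.19
CAD 10,843,061.19 ÷ 0.91743 (buy SGD at ask) = SGD 11,818,952.07
SGD 11,818,952.07 ÷ 0.19401 (buy CNY at ask) = CNY 60,919,293.17

Net profit: CNY 1,100,293.17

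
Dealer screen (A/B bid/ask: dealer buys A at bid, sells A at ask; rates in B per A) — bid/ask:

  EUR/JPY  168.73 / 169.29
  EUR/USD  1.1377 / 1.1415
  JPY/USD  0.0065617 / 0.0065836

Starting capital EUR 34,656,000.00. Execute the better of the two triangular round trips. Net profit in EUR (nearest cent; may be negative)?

Best loop EUR → USD → JPY → EUR:
EUR 34,656,000.00 × 1.1377 (sell EUR at bid) = USD 39,428,131.20
USD 39,428,131.20 ÷ 0.0065836 (buy JPY at ask) = JPY 5,988,840,634
JPY 5,988,840,634 ÷ 169.29 (buy EUR at ask) = EUR 35,376,222.07

Net profit: EUR 720,222.07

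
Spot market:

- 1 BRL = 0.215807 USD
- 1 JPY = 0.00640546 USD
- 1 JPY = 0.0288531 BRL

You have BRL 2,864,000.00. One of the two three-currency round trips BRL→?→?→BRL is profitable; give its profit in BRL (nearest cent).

Profitable loop is BRL → JPY → USD → BRL:
BRL 2,864,000.00 ÷ 0.0288531 = JPY 99,261,431
JPY 99,261,431 × 0.00640546 = USD 635,815.13
USD 635,815.13 ÷ 0.215807 = BRL 2,946,221.05
Profit = BRL 2,946,221.05 − BRL 2,864,000.00

Profit: BRL 82,221.05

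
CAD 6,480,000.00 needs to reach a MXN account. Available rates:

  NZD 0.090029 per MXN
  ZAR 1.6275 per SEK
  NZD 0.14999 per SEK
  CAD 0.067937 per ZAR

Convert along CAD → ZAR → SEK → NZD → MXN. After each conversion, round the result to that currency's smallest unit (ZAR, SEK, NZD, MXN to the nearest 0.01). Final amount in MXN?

MXN 97,639,944.13

CAD 6,480,000.00 ÷ 0.067937 = ZAR 95,382,486.72
ZAR 95,382,486.72 ÷ 1.6275 = SEK 58,606,750.67
SEK 58,606,750.67 × 0.14999 = NZD 8,790,426.53
NZD 8,790,426.53 ÷ 0.090029 = MXN 97,639,944.13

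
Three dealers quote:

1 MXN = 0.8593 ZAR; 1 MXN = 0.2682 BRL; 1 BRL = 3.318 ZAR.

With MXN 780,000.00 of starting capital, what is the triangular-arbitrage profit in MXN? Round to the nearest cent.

Profit: MXN 27,764.84

Profitable loop is MXN → BRL → ZAR → MXN:
MXN 780,000.00 × 0.2682 = BRL 209,196.00
BRL 209,196.00 × 3.318 = ZAR 694,112.33
ZAR 694,112.33 ÷ 0.8593 = MXN 807,764.84
Profit = MXN 807,764.84 − MXN 780,000.00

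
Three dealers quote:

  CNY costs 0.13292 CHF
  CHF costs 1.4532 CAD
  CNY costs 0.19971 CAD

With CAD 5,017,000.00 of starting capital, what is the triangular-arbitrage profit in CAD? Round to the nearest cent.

Profitable loop is CAD → CHF → CNY → CAD:
CAD 5,017,000.00 ÷ 1.4532 = CHF 3,452,380.95
CHF 3,452,380.95 ÷ 0.13292 = CNY 25,973,374.60
CNY 25,973,374.60 × 0.19971 = CAD 5,187,142.64
Profit = CAD 5,187,142.64 − CAD 5,017,000.00

Profit: CAD 170,142.64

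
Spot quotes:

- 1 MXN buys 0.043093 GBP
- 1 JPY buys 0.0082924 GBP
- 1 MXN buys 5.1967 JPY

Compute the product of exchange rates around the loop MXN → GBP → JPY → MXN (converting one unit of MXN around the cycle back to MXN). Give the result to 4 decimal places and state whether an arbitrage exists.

Around MXN → GBP → JPY → MXN: 1 × 0.043093 ÷ 0.0082924 ÷ 5.1967 = 0.999997
Product ≈ 1 (deviation 0.000%, within rounding noise).

1.0000 (no arbitrage)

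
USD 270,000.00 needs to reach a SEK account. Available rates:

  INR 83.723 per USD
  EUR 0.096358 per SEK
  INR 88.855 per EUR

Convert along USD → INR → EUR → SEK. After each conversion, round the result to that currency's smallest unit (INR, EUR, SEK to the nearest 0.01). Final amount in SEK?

USD 270,000.00 × 83.723 = INR 22,605,210.00
INR 22,605,210.00 ÷ 88.855 = EUR 254,405.60
EUR 254,405.60 ÷ 0.096358 = SEK 2,640,212.54

SEK 2,640,212.54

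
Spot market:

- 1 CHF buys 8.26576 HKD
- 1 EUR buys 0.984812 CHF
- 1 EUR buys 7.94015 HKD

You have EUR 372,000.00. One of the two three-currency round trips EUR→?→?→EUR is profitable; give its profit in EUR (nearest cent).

Profitable loop is EUR → CHF → HKD → EUR:
EUR 372,000.00 × 0.984812 = CHF 366,350.06
CHF 366,350.06 × 8.26576 = HKD 3,028,161.71
HKD 3,028,161.71 ÷ 7.94015 = EUR 381,373.36
Profit = EUR 381,373.36 − EUR 372,000.00

Profit: EUR 9,373.36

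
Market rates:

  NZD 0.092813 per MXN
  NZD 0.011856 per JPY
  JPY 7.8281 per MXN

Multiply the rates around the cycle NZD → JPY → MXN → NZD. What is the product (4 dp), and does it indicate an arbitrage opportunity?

1.0000 (no arbitrage)

Around NZD → JPY → MXN → NZD: 1 ÷ 0.011856 ÷ 7.8281 × 0.092813 = 1.000033
Product ≈ 1 (deviation 0.003%, within rounding noise).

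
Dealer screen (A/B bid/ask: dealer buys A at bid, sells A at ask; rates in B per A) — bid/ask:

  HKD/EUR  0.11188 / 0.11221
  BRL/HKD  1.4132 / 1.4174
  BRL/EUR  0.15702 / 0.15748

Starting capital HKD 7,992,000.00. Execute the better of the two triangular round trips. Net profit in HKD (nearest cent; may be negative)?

Best loop HKD → EUR → BRL → HKD:
HKD 7,992,000.00 × 0.11188 (sell HKD at bid) = EUR 894,144.96
EUR 894,144.96 ÷ 0.15748 (buy BRL at ask) = BRL 5,677,831.85
BRL 5,677,831.85 × 1.4132 (sell BRL at bid) = HKD 8,023,911.97

Net profit: HKD 31,911.97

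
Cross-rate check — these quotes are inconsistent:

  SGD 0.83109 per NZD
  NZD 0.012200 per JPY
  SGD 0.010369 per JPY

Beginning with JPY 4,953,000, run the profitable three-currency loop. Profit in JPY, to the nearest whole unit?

Profitable loop is JPY → SGD → NZD → JPY:
JPY 4,953,000 × 0.010369 = SGD 51,357.66
SGD 51,357.66 ÷ 0.83109 = NZD 61,795.54
NZD 61,795.54 ÷ 0.012200 = JPY 5,065,208
Profit = JPY 5,065,208 − JPY 4,953,000

Profit: JPY 112,208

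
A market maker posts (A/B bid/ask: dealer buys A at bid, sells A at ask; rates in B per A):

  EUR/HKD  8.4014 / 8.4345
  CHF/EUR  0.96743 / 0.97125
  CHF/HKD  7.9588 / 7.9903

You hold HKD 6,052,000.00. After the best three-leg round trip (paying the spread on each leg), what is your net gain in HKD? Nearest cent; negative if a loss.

Best loop HKD → CHF → EUR → HKD:
HKD 6,052,000.00 ÷ 7.9903 (buy CHF at ask) = CHF 757,418.37
CHF 757,418.37 × 0.96743 (sell CHF at bid) = EUR 732,749.25
EUR 732,749.25 × 8.4014 (sell EUR at bid) = HKD 6,156,119.58

Net profit: HKD 104,119.58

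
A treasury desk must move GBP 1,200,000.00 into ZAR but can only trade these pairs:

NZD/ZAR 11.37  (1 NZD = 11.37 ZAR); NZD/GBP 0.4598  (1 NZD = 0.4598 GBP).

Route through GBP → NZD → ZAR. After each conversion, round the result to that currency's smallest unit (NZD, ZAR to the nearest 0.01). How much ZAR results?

ZAR 29,673,771.19

GBP 1,200,000.00 ÷ 0.4598 = NZD 2,609,830.36
NZD 2,609,830.36 × 11.37 = ZAR 29,673,771.19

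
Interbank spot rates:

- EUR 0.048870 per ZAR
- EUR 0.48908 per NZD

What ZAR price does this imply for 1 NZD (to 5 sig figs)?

NZD/ZAR = 10.008

1 NZD × 0.48908 = 0.48908 EUR
0.48908 EUR ÷ 0.048870 = 10.0078 ZAR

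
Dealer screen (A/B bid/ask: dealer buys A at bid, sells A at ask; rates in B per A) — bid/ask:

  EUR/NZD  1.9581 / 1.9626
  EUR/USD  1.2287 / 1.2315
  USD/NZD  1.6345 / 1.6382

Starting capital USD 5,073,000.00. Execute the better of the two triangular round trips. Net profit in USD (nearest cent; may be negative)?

Best loop USD → NZD → EUR → USD:
USD 5,073,000.00 × 1.6345 (sell USD at bid) = NZD 8,291,818.50
NZD 8,291,818.50 ÷ 1.9626 (buy EUR at ask) = EUR 4,224,915.16
EUR 4,224,915.16 × 1.2287 (sell EUR at bid) = USD 5,191,153.26

Net profit: USD 118,153.26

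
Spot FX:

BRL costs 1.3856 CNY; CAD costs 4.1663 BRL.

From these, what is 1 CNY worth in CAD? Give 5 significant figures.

CNY/CAD = 0.17323

1 CNY ÷ 1.3856 = 0.721709 BRL
0.721709 BRL ÷ 4.1663 = 0.173225 CAD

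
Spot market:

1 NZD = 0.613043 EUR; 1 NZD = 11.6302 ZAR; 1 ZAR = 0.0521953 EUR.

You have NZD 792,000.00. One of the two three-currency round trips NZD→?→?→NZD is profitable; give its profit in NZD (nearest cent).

Profitable loop is NZD → EUR → ZAR → NZD:
NZD 792,000.00 × 0.613043 = EUR 485,530.06
EUR 485,530.06 ÷ 0.0521953 = ZAR 9,302,179.62
ZAR 9,302,179.62 ÷ 11.6302 = NZD 799,829.72
Profit = NZD 799,829.72 − NZD 792,000.00

Profit: NZD 7,829.72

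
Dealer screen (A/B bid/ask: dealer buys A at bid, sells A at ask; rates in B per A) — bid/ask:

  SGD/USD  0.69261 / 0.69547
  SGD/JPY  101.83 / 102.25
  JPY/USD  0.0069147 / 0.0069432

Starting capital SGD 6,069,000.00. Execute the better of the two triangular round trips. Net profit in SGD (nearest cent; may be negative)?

Net profit: SGD 75,518.03

Best loop SGD → JPY → USD → SGD:
SGD 6,069,000.00 × 101.83 (sell SGD at bid) = JPY 618,006,270
JPY 618,006,270 × 0.0069147 (sell JPY at bid) = USD 4,273,327.96
USD 4,273,327.96 ÷ 0.69547 (buy SGD at ask) = SGD 6,144,518.03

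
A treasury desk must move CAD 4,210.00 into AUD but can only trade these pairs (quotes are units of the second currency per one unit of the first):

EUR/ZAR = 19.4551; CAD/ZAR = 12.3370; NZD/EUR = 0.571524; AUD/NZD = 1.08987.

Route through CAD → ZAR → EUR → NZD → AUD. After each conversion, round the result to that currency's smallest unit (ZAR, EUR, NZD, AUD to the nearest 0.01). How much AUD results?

CAD 4,210.00 × 12.3370 = ZAR 51,938.77
ZAR 51,938.77 ÷ 19.4551 = EUR 2,669.67
EUR 2,669.67 ÷ 0.571524 = NZD 4,671.14
NZD 4,671.14 ÷ 1.08987 = AUD 4,285.96

AUD 4,285.96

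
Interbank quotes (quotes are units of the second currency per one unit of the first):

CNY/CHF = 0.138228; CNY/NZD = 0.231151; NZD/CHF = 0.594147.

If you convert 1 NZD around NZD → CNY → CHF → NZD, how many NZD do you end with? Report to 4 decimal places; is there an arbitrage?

1.0065 (arbitrage exists)

Around NZD → CNY → CHF → NZD: 1 ÷ 0.231151 × 0.138228 ÷ 0.594147 = 1.006483
Product > 1; profitable direction is NZD → CNY → CHF → NZD.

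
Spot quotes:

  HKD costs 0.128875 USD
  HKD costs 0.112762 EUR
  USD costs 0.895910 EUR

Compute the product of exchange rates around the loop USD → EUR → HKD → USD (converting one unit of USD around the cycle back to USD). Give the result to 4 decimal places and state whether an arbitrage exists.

1.0239 (arbitrage exists)

Around USD → EUR → HKD → USD: 1 × 0.895910 ÷ 0.112762 × 0.128875 = 1.023930
Product > 1; profitable direction is USD → EUR → HKD → USD.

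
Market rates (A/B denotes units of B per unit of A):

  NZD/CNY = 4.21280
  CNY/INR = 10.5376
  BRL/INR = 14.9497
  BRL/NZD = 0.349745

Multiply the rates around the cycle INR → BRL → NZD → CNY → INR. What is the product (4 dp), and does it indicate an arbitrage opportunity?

1.0386 (arbitrage exists)

Around INR → BRL → NZD → CNY → INR: 1 ÷ 14.9497 × 0.349745 × 4.21280 × 10.5376 = 1.038560
Product > 1; profitable direction is INR → BRL → NZD → CNY → INR.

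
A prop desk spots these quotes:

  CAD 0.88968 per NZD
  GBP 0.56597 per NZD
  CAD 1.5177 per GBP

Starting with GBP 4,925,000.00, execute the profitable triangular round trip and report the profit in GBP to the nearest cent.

Profit: GBP 176,063.35

Profitable loop is GBP → NZD → CAD → GBP:
GBP 4,925,000.00 ÷ 0.56597 = NZD 8,701,874.66
NZD 8,701,874.66 × 0.88968 = CAD 7,741,883.85
CAD 7,741,883.85 ÷ 1.5177 = GBP 5,101,063.35
Profit = GBP 5,101,063.35 − GBP 4,925,000.00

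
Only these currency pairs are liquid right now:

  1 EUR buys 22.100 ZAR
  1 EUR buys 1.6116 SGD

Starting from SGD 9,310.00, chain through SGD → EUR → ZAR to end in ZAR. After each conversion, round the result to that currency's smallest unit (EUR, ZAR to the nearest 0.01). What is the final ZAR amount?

SGD 9,310.00 ÷ 1.6116 = EUR 5,776.87
EUR 5,776.87 × 22.100 = ZAR 127,668.83

ZAR 127,668.83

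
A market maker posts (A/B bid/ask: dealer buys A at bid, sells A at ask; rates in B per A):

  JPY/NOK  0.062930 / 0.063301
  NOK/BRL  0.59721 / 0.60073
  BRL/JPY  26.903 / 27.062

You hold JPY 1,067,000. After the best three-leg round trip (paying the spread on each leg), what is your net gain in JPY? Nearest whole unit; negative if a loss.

Net profit: JPY 11,822

Best loop JPY → NOK → BRL → JPY:
JPY 1,067,000 × 0.062930 (sell JPY at bid) = NOK 67,146.31
NOK 67,146.31 × 0.59721 (sell NOK at bid) = BRL 40,100.45
BRL 40,100.45 × 26.903 (sell BRL at bid) = JPY 1,078,822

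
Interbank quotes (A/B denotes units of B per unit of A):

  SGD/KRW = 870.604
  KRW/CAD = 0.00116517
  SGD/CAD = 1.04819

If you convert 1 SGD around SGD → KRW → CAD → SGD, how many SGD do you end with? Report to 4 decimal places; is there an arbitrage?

Around SGD → KRW → CAD → SGD: 1 × 870.604 × 0.00116517 ÷ 1.04819 = 0.967765
Product < 1; profitable direction is SGD → CAD → KRW → SGD.

0.9678 (arbitrage exists)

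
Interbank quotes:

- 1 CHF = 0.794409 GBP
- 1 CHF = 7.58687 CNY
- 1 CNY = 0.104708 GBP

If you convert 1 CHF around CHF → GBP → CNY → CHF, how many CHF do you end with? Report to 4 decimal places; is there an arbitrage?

1.0000 (no arbitrage)

Around CHF → GBP → CNY → CHF: 1 × 0.794409 ÷ 0.104708 ÷ 7.58687 = 1.000004
Product ≈ 1 (deviation 0.000%, within rounding noise).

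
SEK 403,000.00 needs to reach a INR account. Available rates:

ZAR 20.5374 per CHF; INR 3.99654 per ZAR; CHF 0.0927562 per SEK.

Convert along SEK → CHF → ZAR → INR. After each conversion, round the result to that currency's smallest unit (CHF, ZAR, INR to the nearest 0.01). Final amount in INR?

INR 3,068,157.43

SEK 403,000.00 × 0.0927562 = CHF 37,380.75
CHF 37,380.75 × 20.5374 = ZAR 767,703.42
ZAR 767,703.42 × 3.99654 = INR 3,068,157.43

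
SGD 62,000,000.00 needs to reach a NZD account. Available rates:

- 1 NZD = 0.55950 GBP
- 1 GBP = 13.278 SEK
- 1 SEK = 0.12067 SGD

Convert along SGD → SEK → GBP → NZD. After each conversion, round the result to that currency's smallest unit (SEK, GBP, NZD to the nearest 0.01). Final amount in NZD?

SGD 62,000,000.00 ÷ 0.12067 = SEK 513,797,961.38
SEK 513,797,961.38 ÷ 13.278 = GBP 38,695,433.15
GBP 38,695,433.15 ÷ 0.55950 = NZD 69,160,738.43

NZD 69,160,738.43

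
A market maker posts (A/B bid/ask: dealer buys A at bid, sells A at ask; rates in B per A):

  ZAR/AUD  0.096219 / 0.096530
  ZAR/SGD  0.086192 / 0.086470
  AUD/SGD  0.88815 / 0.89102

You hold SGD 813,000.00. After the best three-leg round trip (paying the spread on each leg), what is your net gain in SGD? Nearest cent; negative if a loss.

Net profit: SGD 1,718.81

Best loop SGD → AUD → ZAR → SGD:
SGD 813,000.00 ÷ 0.89102 (buy AUD at ask) = AUD 912,437.43
AUD 912,437.43 ÷ 0.096530 (buy ZAR at ask) = ZAR 9,452,371.61
ZAR 9,452,371.61 × 0.086192 (sell ZAR at bid) = SGD 814,718.81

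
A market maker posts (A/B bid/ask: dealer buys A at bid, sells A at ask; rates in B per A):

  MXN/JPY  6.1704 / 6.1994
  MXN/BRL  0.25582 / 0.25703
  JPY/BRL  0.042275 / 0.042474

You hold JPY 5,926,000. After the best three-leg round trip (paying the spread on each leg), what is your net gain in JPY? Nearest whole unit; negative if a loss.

Best loop JPY → BRL → MXN → JPY:
JPY 5,926,000 × 0.042275 (sell JPY at bid) = BRL 250,521.65
BRL 250,521.65 ÷ 0.25703 (buy MXN at ask) = MXN 974,678.64
MXN 974,678.64 × 6.1704 (sell MXN at bid) = JPY 6,014,157

Net profit: JPY 88,157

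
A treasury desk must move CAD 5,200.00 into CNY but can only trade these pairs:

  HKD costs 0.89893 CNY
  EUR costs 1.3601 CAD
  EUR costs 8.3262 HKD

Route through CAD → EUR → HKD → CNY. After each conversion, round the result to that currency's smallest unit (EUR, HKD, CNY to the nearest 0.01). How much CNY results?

CAD 5,200.00 ÷ 1.3601 = EUR 3,823.25
EUR 3,823.25 × 8.3262 = HKD 31,833.14
HKD 31,833.14 × 0.89893 = CNY 28,615.76

CNY 28,615.76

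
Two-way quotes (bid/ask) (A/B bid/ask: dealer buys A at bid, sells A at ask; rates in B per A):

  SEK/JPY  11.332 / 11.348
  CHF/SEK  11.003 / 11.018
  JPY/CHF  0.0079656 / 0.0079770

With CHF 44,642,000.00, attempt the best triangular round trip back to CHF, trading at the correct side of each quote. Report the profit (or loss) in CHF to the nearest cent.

Net profit: CHF 117,162.93

Best loop CHF → JPY → SEK → CHF:
CHF 44,642,000.00 ÷ 0.0079770 (buy JPY at ask) = JPY 5,596,339,476
JPY 5,596,339,476 ÷ 11.348 (buy SEK at ask) = SEK 493,156,457.17
SEK 493,156,457.17 ÷ 11.018 (buy CHF at ask) = CHF 44,759,162.93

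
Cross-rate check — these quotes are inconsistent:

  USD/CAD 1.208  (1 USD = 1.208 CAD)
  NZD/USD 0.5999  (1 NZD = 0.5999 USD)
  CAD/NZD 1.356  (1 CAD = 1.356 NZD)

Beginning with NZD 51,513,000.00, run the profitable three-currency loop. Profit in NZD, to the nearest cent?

Profitable loop is NZD → CAD → USD → NZD:
NZD 51,513,000.00 ÷ 1.356 = CAD 37,988,938.05
CAD 37,988,938.05 ÷ 1.208 = USD 31,447,796.40
USD 31,447,796.40 ÷ 0.5999 = NZD 52,421,730.96
Profit = NZD 52,421,730.96 − NZD 51,513,000.00

Profit: NZD 908,730.96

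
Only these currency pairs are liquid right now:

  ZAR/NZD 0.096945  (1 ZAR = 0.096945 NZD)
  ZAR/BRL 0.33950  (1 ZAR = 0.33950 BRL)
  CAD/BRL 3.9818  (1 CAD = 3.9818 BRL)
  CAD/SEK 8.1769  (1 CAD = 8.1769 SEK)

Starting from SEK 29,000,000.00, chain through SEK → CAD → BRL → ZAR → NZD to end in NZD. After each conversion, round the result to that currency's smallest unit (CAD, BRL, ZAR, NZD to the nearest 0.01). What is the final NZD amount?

NZD 4,032,500.13

SEK 29,000,000.00 ÷ 8.1769 = CAD 3,546,576.33
CAD 3,546,576.33 × 3.9818 = BRL 14,121,757.63
BRL 14,121,757.63 ÷ 0.33950 = ZAR 41,595,751.49
ZAR 41,595,751.49 × 0.096945 = NZD 4,032,500.13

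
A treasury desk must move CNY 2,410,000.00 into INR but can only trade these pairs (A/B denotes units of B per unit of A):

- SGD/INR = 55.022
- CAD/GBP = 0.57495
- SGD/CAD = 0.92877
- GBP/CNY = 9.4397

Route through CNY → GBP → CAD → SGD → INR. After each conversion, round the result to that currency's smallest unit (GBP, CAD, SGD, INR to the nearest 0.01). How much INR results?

INR 26,306,129.89

CNY 2,410,000.00 ÷ 9.4397 = GBP 255,304.72
GBP 255,304.72 ÷ 0.57495 = CAD 444,046.82
CAD 444,046.82 ÷ 0.92877 = SGD 478,102.03
SGD 478,102.03 × 55.022 = INR 26,306,129.89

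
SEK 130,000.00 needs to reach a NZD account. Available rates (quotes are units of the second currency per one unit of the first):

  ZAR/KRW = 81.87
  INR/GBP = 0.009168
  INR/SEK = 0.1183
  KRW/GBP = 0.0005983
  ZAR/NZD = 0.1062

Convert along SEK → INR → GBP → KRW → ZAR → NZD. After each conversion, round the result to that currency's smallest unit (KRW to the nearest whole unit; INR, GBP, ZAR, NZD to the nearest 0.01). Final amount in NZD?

NZD 21,843.09

SEK 130,000.00 ÷ 0.1183 = INR 1,098,901.10
INR 1,098,901.10 × 0.009168 = GBP 10,074.73
GBP 10,074.73 ÷ 0.0005983 = KRW 16,838,927
KRW 16,838,927 ÷ 81.87 = ZAR 205,678.84
ZAR 205,678.84 × 0.1062 = NZD 21,843.09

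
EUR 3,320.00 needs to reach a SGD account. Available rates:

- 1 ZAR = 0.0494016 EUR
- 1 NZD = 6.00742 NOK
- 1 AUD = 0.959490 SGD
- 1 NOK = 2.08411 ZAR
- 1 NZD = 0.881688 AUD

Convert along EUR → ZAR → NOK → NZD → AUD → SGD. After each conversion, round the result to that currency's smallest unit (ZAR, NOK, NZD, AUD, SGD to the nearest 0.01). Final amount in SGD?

SGD 4,540.92

EUR 3,320.00 ÷ 0.0494016 = ZAR 67,204.30
ZAR 67,204.30 ÷ 2.08411 = NOK 32,246.04
NOK 32,246.04 ÷ 6.00742 = NZD 5,367.70
NZD 5,367.70 × 0.881688 = AUD 4,732.64
AUD 4,732.64 × 0.959490 = SGD 4,540.92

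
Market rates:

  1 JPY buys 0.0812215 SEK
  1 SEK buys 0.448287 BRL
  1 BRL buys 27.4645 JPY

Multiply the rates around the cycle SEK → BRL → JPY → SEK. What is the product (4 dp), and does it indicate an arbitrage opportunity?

1.0000 (no arbitrage)

Around SEK → BRL → JPY → SEK: 1 × 0.448287 × 27.4645 × 0.0812215 = 0.999997
Product ≈ 1 (deviation 0.000%, within rounding noise).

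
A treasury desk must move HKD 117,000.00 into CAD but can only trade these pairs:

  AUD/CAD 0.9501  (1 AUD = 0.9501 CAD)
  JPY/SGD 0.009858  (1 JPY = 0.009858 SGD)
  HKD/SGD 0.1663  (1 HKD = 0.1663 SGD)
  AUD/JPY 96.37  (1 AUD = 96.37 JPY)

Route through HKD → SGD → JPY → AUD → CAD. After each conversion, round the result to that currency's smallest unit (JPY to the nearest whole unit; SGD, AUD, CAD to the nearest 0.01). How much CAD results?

HKD 117,000.00 × 0.1663 = SGD 19,457.10
SGD 19,457.10 ÷ 0.009858 = JPY 1,973,737
JPY 1,973,737 ÷ 96.37 = AUD 20,480.82
AUD 20,480.82 × 0.9501 = CAD 19,458.83

CAD 19,458.83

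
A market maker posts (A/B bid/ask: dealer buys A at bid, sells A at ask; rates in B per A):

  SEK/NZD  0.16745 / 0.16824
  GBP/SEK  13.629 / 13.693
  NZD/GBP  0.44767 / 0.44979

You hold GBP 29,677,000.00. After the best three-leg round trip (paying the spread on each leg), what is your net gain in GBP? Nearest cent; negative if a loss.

Net profit: GBP 642,855.82

Best loop GBP → SEK → NZD → GBP:
GBP 29,677,000.00 × 13.629 (sell GBP at bid) = SEK 404,467,833.00
SEK 404,467,833.00 × 0.16745 (sell SEK at bid) = NZD 67,728,138.64
NZD 67,728,138.64 × 0.44767 (sell NZD at bid) = GBP 30,319,855.82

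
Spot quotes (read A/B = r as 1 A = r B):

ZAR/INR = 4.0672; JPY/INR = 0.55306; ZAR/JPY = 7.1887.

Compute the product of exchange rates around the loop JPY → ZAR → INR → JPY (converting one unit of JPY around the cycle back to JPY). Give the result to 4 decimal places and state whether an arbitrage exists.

1.0230 (arbitrage exists)

Around JPY → ZAR → INR → JPY: 1 ÷ 7.1887 × 4.0672 ÷ 0.55306 = 1.022994
Product > 1; profitable direction is JPY → ZAR → INR → JPY.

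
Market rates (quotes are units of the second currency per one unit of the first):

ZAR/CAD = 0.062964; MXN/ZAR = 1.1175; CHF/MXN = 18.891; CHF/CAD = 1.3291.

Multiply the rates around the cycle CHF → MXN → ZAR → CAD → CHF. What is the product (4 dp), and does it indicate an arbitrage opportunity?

1.0001 (no arbitrage)

Around CHF → MXN → ZAR → CAD → CHF: 1 × 18.891 × 1.1175 × 0.062964 ÷ 1.3291 = 1.000086
Product ≈ 1 (deviation 0.009%, within rounding noise).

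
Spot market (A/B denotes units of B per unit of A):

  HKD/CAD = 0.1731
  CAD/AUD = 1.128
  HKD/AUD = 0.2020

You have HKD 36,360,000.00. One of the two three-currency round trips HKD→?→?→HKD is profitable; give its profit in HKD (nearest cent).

Profit: HKD 1,255,693.79

Profitable loop is HKD → AUD → CAD → HKD:
HKD 36,360,000.00 × 0.2020 = AUD 7,344,720.00
AUD 7,344,720.00 ÷ 1.128 = CAD 6,511,276.60
CAD 6,511,276.60 ÷ 0.1731 = HKD 37,615,693.79
Profit = HKD 37,615,693.79 − HKD 36,360,000.00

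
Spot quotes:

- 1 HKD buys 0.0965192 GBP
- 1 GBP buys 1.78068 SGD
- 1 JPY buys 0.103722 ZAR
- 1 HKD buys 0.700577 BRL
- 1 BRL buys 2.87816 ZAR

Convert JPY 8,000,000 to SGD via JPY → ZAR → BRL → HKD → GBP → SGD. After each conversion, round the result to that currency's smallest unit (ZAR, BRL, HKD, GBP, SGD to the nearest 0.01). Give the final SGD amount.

JPY 8,000,000 × 0.103722 = ZAR 829,776.00
ZAR 829,776.00 ÷ 2.87816 = BRL 288,300.86
BRL 288,300.86 ÷ 0.700577 = HKD 411,519.16
HKD 411,519.16 × 0.0965192 = GBP 39,719.50
GBP 39,719.50 × 1.78068 = SGD 70,727.72

SGD 70,727.72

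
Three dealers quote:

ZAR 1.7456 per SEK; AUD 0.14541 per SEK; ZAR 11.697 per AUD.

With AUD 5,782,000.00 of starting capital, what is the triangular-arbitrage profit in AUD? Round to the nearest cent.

Profit: AUD 152,089.01

Profitable loop is AUD → SEK → ZAR → AUD:
AUD 5,782,000.00 ÷ 0.14541 = SEK 39,763,427.55
SEK 39,763,427.55 × 1.7456 = ZAR 69,411,039.13
ZAR 69,411,039.13 ÷ 11.697 = AUD 5,934,089.01
Profit = AUD 5,934,089.01 − AUD 5,782,000.00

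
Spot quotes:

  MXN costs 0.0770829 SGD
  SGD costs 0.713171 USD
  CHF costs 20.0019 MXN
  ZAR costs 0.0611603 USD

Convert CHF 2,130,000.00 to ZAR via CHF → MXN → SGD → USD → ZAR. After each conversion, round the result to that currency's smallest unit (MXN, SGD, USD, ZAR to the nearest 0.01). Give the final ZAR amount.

CHF 2,130,000.00 × 20.0019 = MXN 42,604,047.00
MXN 42,604,047.00 × 0.0770829 = SGD 3,284,043.49
SGD 3,284,043.49 × 0.713171 = USD 2,342,084.58
USD 2,342,084.58 ÷ 0.0611603 = ZAR 38,294,197.05

ZAR 38,294,197.05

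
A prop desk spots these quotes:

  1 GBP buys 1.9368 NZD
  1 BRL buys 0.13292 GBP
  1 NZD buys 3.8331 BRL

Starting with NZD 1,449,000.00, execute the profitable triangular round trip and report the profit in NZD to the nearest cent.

Profit: NZD 19,395.78

Profitable loop is NZD → GBP → BRL → NZD:
NZD 1,449,000.00 ÷ 1.9368 = GBP 748,141.26
GBP 748,141.26 ÷ 0.13292 = BRL 5,628,507.85
BRL 5,628,507.85 ÷ 3.8331 = NZD 1,468,395.78
Profit = NZD 1,468,395.78 − NZD 1,449,000.00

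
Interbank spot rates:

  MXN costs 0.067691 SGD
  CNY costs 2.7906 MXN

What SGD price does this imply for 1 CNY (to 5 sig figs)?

1 CNY × 2.7906 = 2.7906 MXN
2.7906 MXN × 0.067691 = 0.188899 SGD

CNY/SGD = 0.18890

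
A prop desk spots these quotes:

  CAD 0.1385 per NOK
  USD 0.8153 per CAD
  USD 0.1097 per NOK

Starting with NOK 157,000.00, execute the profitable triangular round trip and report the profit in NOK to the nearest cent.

Profitable loop is NOK → CAD → USD → NOK:
NOK 157,000.00 × 0.1385 = CAD 21,744.50
CAD 21,744.50 × 0.8153 = USD 17,728.29
USD 17,728.29 ÷ 0.1097 = NOK 161,607.03
Profit = NOK 161,607.03 − NOK 157,000.00

Profit: NOK 4,607.03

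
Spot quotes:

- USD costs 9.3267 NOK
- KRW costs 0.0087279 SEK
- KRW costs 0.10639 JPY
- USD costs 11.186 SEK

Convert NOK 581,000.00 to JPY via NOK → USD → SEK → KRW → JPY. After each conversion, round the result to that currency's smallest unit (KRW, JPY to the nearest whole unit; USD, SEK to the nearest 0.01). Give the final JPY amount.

JPY 8,494,033

NOK 581,000.00 ÷ 9.3267 = USD 62,294.27
USD 62,294.27 × 11.186 = SEK 696,823.70
SEK 696,823.70 ÷ 0.0087279 = KRW 79,838,644
KRW 79,838,644 × 0.10639 = JPY 8,494,033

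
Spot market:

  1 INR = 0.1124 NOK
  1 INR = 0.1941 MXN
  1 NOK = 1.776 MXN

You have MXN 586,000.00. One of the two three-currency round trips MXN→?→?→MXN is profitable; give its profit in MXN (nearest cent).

Profit: MXN 16,672.47

Profitable loop is MXN → INR → NOK → MXN:
MXN 586,000.00 ÷ 0.1941 = INR 3,019,062.34
INR 3,019,062.34 × 0.1124 = NOK 339,342.61
NOK 339,342.61 × 1.776 = MXN 602,672.47
Profit = MXN 602,672.47 − MXN 586,000.00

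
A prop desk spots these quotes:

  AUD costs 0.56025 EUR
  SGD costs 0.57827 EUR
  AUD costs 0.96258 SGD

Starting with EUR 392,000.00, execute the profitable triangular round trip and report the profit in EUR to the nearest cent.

Profit: EUR 2,548.54

Profitable loop is EUR → SGD → AUD → EUR:
EUR 392,000.00 ÷ 0.57827 = SGD 677,884.03
SGD 677,884.03 ÷ 0.96258 = AUD 704,236.57
AUD 704,236.57 × 0.56025 = EUR 394,548.54
Profit = EUR 394,548.54 − EUR 392,000.00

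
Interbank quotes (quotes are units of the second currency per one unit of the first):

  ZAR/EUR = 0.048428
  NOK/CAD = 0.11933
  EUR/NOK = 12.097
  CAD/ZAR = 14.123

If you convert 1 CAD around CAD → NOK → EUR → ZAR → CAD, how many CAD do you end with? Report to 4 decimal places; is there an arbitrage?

1.0129 (arbitrage exists)

Around CAD → NOK → EUR → ZAR → CAD: 1 ÷ 0.11933 ÷ 12.097 ÷ 0.048428 ÷ 14.123 = 1.012859
Product > 1; profitable direction is CAD → NOK → EUR → ZAR → CAD.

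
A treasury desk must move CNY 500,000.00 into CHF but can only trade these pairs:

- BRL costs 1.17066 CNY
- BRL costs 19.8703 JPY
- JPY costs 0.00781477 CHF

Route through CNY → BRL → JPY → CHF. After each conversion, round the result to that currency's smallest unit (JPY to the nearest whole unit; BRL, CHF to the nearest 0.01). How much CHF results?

CNY 500,000.00 ÷ 1.17066 = BRL 427,109.49
BRL 427,109.49 × 19.8703 = JPY 8,486,794
JPY 8,486,794 × 0.00781477 = CHF 66,322.34

CHF 66,322.34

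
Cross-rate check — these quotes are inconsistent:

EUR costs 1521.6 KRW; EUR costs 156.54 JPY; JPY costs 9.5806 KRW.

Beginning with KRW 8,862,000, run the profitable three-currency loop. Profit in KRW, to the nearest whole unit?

Profit: KRW 129,129

Profitable loop is KRW → JPY → EUR → KRW:
KRW 8,862,000 ÷ 9.5806 = JPY 924,994
JPY 924,994 ÷ 156.54 = EUR 5,909.00
EUR 5,909.00 × 1521.6 = KRW 8,991,129
Profit = KRW 8,991,129 − KRW 8,862,000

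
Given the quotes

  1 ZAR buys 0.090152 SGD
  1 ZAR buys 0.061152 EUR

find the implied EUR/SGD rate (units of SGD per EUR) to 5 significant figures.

1 EUR ÷ 0.061152 = 16.3527 ZAR
16.3527 ZAR × 0.090152 = 1.47423 SGD

EUR/SGD = 1.4742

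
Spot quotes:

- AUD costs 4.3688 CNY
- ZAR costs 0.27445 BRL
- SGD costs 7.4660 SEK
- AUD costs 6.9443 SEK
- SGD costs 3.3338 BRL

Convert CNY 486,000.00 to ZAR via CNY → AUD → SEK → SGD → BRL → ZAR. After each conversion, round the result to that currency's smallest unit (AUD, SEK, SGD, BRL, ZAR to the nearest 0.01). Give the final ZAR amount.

ZAR 1,256,871.52

CNY 486,000.00 ÷ 4.3688 = AUD 111,243.36
AUD 111,243.36 × 6.9443 = SEK 772,507.26
SEK 772,507.26 ÷ 7.4660 = SGD 103,470.03
SGD 103,470.03 × 3.3338 = BRL 344,948.39
BRL 344,948.39 ÷ 0.27445 = ZAR 1,256,871.52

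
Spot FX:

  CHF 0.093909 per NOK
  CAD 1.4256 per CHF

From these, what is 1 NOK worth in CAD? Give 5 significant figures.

NOK/CAD = 0.13388

1 NOK × 0.093909 = 0.093909 CHF
0.093909 CHF × 1.4256 = 0.133877 CAD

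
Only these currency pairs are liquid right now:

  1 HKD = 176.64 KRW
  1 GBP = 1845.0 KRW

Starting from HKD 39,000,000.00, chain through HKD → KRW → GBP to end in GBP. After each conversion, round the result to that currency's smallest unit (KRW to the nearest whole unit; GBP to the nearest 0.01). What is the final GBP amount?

GBP 3,733,853.66

HKD 39,000,000.00 × 176.64 = KRW 6,888,960,000
KRW 6,888,960,000 ÷ 1845.0 = GBP 3,733,853.66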